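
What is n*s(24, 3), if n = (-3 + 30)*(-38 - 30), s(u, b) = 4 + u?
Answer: -51408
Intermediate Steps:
n = -1836 (n = 27*(-68) = -1836)
n*s(24, 3) = -1836*(4 + 24) = -1836*28 = -51408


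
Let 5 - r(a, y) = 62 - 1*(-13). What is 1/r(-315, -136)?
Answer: -1/70 ≈ -0.014286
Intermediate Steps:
r(a, y) = -70 (r(a, y) = 5 - (62 - 1*(-13)) = 5 - (62 + 13) = 5 - 1*75 = 5 - 75 = -70)
1/r(-315, -136) = 1/(-70) = -1/70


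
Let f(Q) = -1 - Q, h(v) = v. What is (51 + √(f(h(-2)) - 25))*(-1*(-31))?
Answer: 1581 + 62*I*√6 ≈ 1581.0 + 151.87*I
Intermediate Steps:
(51 + √(f(h(-2)) - 25))*(-1*(-31)) = (51 + √((-1 - 1*(-2)) - 25))*(-1*(-31)) = (51 + √((-1 + 2) - 25))*31 = (51 + √(1 - 25))*31 = (51 + √(-24))*31 = (51 + 2*I*√6)*31 = 1581 + 62*I*√6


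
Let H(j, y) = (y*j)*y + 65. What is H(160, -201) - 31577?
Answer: 6432648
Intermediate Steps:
H(j, y) = 65 + j*y² (H(j, y) = (j*y)*y + 65 = j*y² + 65 = 65 + j*y²)
H(160, -201) - 31577 = (65 + 160*(-201)²) - 31577 = (65 + 160*40401) - 31577 = (65 + 6464160) - 31577 = 6464225 - 31577 = 6432648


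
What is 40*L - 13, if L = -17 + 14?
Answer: -133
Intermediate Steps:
L = -3
40*L - 13 = 40*(-3) - 13 = -120 - 13 = -133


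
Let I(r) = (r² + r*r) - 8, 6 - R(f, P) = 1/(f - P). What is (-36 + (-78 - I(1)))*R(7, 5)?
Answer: -594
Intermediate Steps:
R(f, P) = 6 - 1/(f - P)
I(r) = -8 + 2*r² (I(r) = (r² + r²) - 8 = 2*r² - 8 = -8 + 2*r²)
(-36 + (-78 - I(1)))*R(7, 5) = (-36 + (-78 - (-8 + 2*1²)))*((1 - 6*7 + 6*5)/(5 - 1*7)) = (-36 + (-78 - (-8 + 2*1)))*((1 - 42 + 30)/(5 - 7)) = (-36 + (-78 - (-8 + 2)))*(-11/(-2)) = (-36 + (-78 - 1*(-6)))*(-½*(-11)) = (-36 + (-78 + 6))*(11/2) = (-36 - 72)*(11/2) = -108*11/2 = -594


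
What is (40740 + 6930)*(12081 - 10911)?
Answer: 55773900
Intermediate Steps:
(40740 + 6930)*(12081 - 10911) = 47670*1170 = 55773900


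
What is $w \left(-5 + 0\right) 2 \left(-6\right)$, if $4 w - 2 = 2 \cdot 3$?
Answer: $120$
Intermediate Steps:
$w = 2$ ($w = \frac{1}{2} + \frac{2 \cdot 3}{4} = \frac{1}{2} + \frac{1}{4} \cdot 6 = \frac{1}{2} + \frac{3}{2} = 2$)
$w \left(-5 + 0\right) 2 \left(-6\right) = 2 \left(-5 + 0\right) 2 \left(-6\right) = 2 \left(-5\right) \left(-12\right) = \left(-10\right) \left(-12\right) = 120$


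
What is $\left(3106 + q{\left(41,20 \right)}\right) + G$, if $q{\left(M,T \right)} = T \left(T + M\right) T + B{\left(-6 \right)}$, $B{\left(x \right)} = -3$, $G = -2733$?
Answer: $24770$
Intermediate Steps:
$q{\left(M,T \right)} = -3 + T^{2} \left(M + T\right)$ ($q{\left(M,T \right)} = T \left(T + M\right) T - 3 = T \left(M + T\right) T - 3 = T^{2} \left(M + T\right) - 3 = -3 + T^{2} \left(M + T\right)$)
$\left(3106 + q{\left(41,20 \right)}\right) + G = \left(3106 + \left(-3 + 20^{3} + 41 \cdot 20^{2}\right)\right) - 2733 = \left(3106 + \left(-3 + 8000 + 41 \cdot 400\right)\right) - 2733 = \left(3106 + \left(-3 + 8000 + 16400\right)\right) - 2733 = \left(3106 + 24397\right) - 2733 = 27503 - 2733 = 24770$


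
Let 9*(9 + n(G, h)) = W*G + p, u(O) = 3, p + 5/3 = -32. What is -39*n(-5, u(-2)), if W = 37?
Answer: 11687/9 ≈ 1298.6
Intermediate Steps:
p = -101/3 (p = -5/3 - 32 = -101/3 ≈ -33.667)
n(G, h) = -344/27 + 37*G/9 (n(G, h) = -9 + (37*G - 101/3)/9 = -9 + (-101/3 + 37*G)/9 = -9 + (-101/27 + 37*G/9) = -344/27 + 37*G/9)
-39*n(-5, u(-2)) = -39*(-344/27 + (37/9)*(-5)) = -39*(-344/27 - 185/9) = -39*(-899/27) = 11687/9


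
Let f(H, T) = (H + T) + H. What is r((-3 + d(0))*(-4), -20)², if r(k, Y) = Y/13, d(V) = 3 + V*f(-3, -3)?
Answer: 400/169 ≈ 2.3669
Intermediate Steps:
f(H, T) = T + 2*H
d(V) = 3 - 9*V (d(V) = 3 + V*(-3 + 2*(-3)) = 3 + V*(-3 - 6) = 3 + V*(-9) = 3 - 9*V)
r(k, Y) = Y/13 (r(k, Y) = Y*(1/13) = Y/13)
r((-3 + d(0))*(-4), -20)² = ((1/13)*(-20))² = (-20/13)² = 400/169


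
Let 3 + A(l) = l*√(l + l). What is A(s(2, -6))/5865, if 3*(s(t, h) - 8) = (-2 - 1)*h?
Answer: -1/1955 + 28*√7/5865 ≈ 0.012120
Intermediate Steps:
s(t, h) = 8 - h (s(t, h) = 8 + ((-2 - 1)*h)/3 = 8 + (-3*h)/3 = 8 - h)
A(l) = -3 + √2*l^(3/2) (A(l) = -3 + l*√(l + l) = -3 + l*√(2*l) = -3 + l*(√2*√l) = -3 + √2*l^(3/2))
A(s(2, -6))/5865 = (-3 + √2*(8 - 1*(-6))^(3/2))/5865 = (-3 + √2*(8 + 6)^(3/2))*(1/5865) = (-3 + √2*14^(3/2))*(1/5865) = (-3 + √2*(14*√14))*(1/5865) = (-3 + 28*√7)*(1/5865) = -1/1955 + 28*√7/5865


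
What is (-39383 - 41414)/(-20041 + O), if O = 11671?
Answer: 80797/8370 ≈ 9.6532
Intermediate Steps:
(-39383 - 41414)/(-20041 + O) = (-39383 - 41414)/(-20041 + 11671) = -80797/(-8370) = -80797*(-1/8370) = 80797/8370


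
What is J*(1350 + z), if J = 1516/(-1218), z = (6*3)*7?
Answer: -372936/203 ≈ -1837.1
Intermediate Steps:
z = 126 (z = 18*7 = 126)
J = -758/609 (J = 1516*(-1/1218) = -758/609 ≈ -1.2447)
J*(1350 + z) = -758*(1350 + 126)/609 = -758/609*1476 = -372936/203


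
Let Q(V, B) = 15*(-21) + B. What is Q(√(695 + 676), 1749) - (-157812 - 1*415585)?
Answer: 574831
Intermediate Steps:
Q(V, B) = -315 + B
Q(√(695 + 676), 1749) - (-157812 - 1*415585) = (-315 + 1749) - (-157812 - 1*415585) = 1434 - (-157812 - 415585) = 1434 - 1*(-573397) = 1434 + 573397 = 574831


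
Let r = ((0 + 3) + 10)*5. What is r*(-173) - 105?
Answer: -11350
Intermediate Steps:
r = 65 (r = (3 + 10)*5 = 13*5 = 65)
r*(-173) - 105 = 65*(-173) - 105 = -11245 - 105 = -11350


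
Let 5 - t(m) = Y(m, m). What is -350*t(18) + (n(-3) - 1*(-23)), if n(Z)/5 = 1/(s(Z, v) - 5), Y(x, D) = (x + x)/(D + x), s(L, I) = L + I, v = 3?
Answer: -1378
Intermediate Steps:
s(L, I) = I + L
Y(x, D) = 2*x/(D + x) (Y(x, D) = (2*x)/(D + x) = 2*x/(D + x))
t(m) = 4 (t(m) = 5 - 2*m/(m + m) = 5 - 2*m/(2*m) = 5 - 2*m*1/(2*m) = 5 - 1*1 = 5 - 1 = 4)
n(Z) = 5/(-2 + Z) (n(Z) = 5/((3 + Z) - 5) = 5/(-2 + Z))
-350*t(18) + (n(-3) - 1*(-23)) = -350*4 + (5/(-2 - 3) - 1*(-23)) = -1400 + (5/(-5) + 23) = -1400 + (5*(-⅕) + 23) = -1400 + (-1 + 23) = -1400 + 22 = -1378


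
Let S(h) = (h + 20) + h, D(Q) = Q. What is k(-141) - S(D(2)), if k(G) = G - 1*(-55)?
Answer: -110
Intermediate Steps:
k(G) = 55 + G (k(G) = G + 55 = 55 + G)
S(h) = 20 + 2*h (S(h) = (20 + h) + h = 20 + 2*h)
k(-141) - S(D(2)) = (55 - 141) - (20 + 2*2) = -86 - (20 + 4) = -86 - 1*24 = -86 - 24 = -110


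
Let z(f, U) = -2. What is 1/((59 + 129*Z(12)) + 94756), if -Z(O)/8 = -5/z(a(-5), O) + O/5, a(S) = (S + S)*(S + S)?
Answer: 5/448791 ≈ 1.1141e-5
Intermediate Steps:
a(S) = 4*S**2 (a(S) = (2*S)*(2*S) = 4*S**2)
Z(O) = -20 - 8*O/5 (Z(O) = -8*(-5/(-2) + O/5) = -8*(-5*(-1/2) + O*(1/5)) = -8*(5/2 + O/5) = -20 - 8*O/5)
1/((59 + 129*Z(12)) + 94756) = 1/((59 + 129*(-20 - 8/5*12)) + 94756) = 1/((59 + 129*(-20 - 96/5)) + 94756) = 1/((59 + 129*(-196/5)) + 94756) = 1/((59 - 25284/5) + 94756) = 1/(-24989/5 + 94756) = 1/(448791/5) = 5/448791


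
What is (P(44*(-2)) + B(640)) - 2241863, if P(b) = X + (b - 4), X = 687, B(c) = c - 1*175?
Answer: -2240803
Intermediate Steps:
B(c) = -175 + c (B(c) = c - 175 = -175 + c)
P(b) = 683 + b (P(b) = 687 + (b - 4) = 687 + (-4 + b) = 683 + b)
(P(44*(-2)) + B(640)) - 2241863 = ((683 + 44*(-2)) + (-175 + 640)) - 2241863 = ((683 - 88) + 465) - 2241863 = (595 + 465) - 2241863 = 1060 - 2241863 = -2240803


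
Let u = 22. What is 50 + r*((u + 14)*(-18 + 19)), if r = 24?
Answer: 914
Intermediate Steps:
50 + r*((u + 14)*(-18 + 19)) = 50 + 24*((22 + 14)*(-18 + 19)) = 50 + 24*(36*1) = 50 + 24*36 = 50 + 864 = 914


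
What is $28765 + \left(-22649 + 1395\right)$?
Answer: $7511$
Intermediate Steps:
$28765 + \left(-22649 + 1395\right) = 28765 - 21254 = 7511$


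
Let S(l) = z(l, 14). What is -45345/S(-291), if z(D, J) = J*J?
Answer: -45345/196 ≈ -231.35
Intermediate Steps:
z(D, J) = J²
S(l) = 196 (S(l) = 14² = 196)
-45345/S(-291) = -45345/196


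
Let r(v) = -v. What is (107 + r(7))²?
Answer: 10000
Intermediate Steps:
(107 + r(7))² = (107 - 1*7)² = (107 - 7)² = 100² = 10000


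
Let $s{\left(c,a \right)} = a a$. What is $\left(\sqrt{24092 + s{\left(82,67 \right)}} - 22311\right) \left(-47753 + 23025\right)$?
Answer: $551706408 - 24728 \sqrt{28581} \approx 5.4753 \cdot 10^{8}$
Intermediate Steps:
$s{\left(c,a \right)} = a^{2}$
$\left(\sqrt{24092 + s{\left(82,67 \right)}} - 22311\right) \left(-47753 + 23025\right) = \left(\sqrt{24092 + 67^{2}} - 22311\right) \left(-47753 + 23025\right) = \left(\sqrt{24092 + 4489} - 22311\right) \left(-24728\right) = \left(\sqrt{28581} - 22311\right) \left(-24728\right) = \left(-22311 + \sqrt{28581}\right) \left(-24728\right) = 551706408 - 24728 \sqrt{28581}$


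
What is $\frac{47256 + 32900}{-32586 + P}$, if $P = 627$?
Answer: $- \frac{80156}{31959} \approx -2.5081$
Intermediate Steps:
$\frac{47256 + 32900}{-32586 + P} = \frac{47256 + 32900}{-32586 + 627} = \frac{80156}{-31959} = 80156 \left(- \frac{1}{31959}\right) = - \frac{80156}{31959}$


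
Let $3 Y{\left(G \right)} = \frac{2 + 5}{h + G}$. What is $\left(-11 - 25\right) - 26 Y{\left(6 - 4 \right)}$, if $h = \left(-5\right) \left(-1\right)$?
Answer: $- \frac{134}{3} \approx -44.667$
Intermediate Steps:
$h = 5$
$Y{\left(G \right)} = \frac{7}{3 \left(5 + G\right)}$ ($Y{\left(G \right)} = \frac{\left(2 + 5\right) \frac{1}{5 + G}}{3} = \frac{7 \frac{1}{5 + G}}{3} = \frac{7}{3 \left(5 + G\right)}$)
$\left(-11 - 25\right) - 26 Y{\left(6 - 4 \right)} = \left(-11 - 25\right) - 26 \frac{7}{3 \left(5 + \left(6 - 4\right)\right)} = -36 - 26 \frac{7}{3 \left(5 + \left(6 - 4\right)\right)} = -36 - 26 \frac{7}{3 \left(5 + 2\right)} = -36 - 26 \frac{7}{3 \cdot 7} = -36 - 26 \cdot \frac{7}{3} \cdot \frac{1}{7} = -36 - \frac{26}{3} = - \frac{134}{3}$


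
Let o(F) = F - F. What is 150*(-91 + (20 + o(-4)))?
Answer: -10650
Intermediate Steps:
o(F) = 0
150*(-91 + (20 + o(-4))) = 150*(-91 + (20 + 0)) = 150*(-91 + 20) = 150*(-71) = -10650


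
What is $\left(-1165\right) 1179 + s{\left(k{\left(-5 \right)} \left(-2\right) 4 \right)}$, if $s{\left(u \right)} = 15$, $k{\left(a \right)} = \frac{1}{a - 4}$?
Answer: $-1373520$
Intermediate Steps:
$k{\left(a \right)} = \frac{1}{-4 + a}$
$\left(-1165\right) 1179 + s{\left(k{\left(-5 \right)} \left(-2\right) 4 \right)} = \left(-1165\right) 1179 + 15 = -1373535 + 15 = -1373520$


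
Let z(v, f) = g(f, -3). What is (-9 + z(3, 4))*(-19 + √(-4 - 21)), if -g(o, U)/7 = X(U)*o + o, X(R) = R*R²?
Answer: -13661 + 3595*I ≈ -13661.0 + 3595.0*I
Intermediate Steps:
X(R) = R³
g(o, U) = -7*o - 7*o*U³ (g(o, U) = -7*(U³*o + o) = -7*(o*U³ + o) = -7*(o + o*U³) = -7*o - 7*o*U³)
z(v, f) = 182*f (z(v, f) = -7*f*(1 + (-3)³) = -7*f*(1 - 27) = -7*f*(-26) = 182*f)
(-9 + z(3, 4))*(-19 + √(-4 - 21)) = (-9 + 182*4)*(-19 + √(-4 - 21)) = (-9 + 728)*(-19 + √(-25)) = 719*(-19 + 5*I) = -13661 + 3595*I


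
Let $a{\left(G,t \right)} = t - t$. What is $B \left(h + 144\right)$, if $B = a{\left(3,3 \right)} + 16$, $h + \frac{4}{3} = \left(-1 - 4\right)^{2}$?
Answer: $\frac{8048}{3} \approx 2682.7$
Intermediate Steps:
$a{\left(G,t \right)} = 0$
$h = \frac{71}{3}$ ($h = - \frac{4}{3} + \left(-1 - 4\right)^{2} = - \frac{4}{3} + \left(-5\right)^{2} = - \frac{4}{3} + 25 = \frac{71}{3} \approx 23.667$)
$B = 16$ ($B = 0 + 16 = 16$)
$B \left(h + 144\right) = 16 \left(\frac{71}{3} + 144\right) = 16 \cdot \frac{503}{3} = \frac{8048}{3}$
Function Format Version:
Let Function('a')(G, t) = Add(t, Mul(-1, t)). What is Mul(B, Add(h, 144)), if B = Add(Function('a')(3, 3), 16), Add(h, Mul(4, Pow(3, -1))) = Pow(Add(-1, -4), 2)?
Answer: Rational(8048, 3) ≈ 2682.7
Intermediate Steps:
Function('a')(G, t) = 0
h = Rational(71, 3) (h = Add(Rational(-4, 3), Pow(Add(-1, -4), 2)) = Add(Rational(-4, 3), Pow(-5, 2)) = Add(Rational(-4, 3), 25) = Rational(71, 3) ≈ 23.667)
B = 16 (B = Add(0, 16) = 16)
Mul(B, Add(h, 144)) = Mul(16, Add(Rational(71, 3), 144)) = Mul(16, Rational(503, 3)) = Rational(8048, 3)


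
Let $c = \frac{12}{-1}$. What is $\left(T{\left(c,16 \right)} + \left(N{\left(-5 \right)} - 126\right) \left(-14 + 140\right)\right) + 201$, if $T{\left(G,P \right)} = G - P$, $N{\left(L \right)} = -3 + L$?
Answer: $-16711$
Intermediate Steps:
$c = -12$ ($c = 12 \left(-1\right) = -12$)
$\left(T{\left(c,16 \right)} + \left(N{\left(-5 \right)} - 126\right) \left(-14 + 140\right)\right) + 201 = \left(\left(-12 - 16\right) + \left(\left(-3 - 5\right) - 126\right) \left(-14 + 140\right)\right) + 201 = \left(\left(-12 - 16\right) + \left(-8 - 126\right) 126\right) + 201 = \left(-28 + \left(-8 - 126\right) 126\right) + 201 = \left(-28 - 16884\right) + 201 = -16912 + 201 = -16711$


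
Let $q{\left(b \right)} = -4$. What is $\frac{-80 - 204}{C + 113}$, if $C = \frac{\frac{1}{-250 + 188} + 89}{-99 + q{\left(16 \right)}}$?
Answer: $- \frac{1813624}{716101} \approx -2.5326$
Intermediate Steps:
$C = - \frac{5517}{6386}$ ($C = \frac{\frac{1}{-250 + 188} + 89}{-99 - 4} = \frac{\frac{1}{-62} + 89}{-103} = \left(- \frac{1}{62} + 89\right) \left(- \frac{1}{103}\right) = \frac{5517}{62} \left(- \frac{1}{103}\right) = - \frac{5517}{6386} \approx -0.86392$)
$\frac{-80 - 204}{C + 113} = \frac{-80 - 204}{- \frac{5517}{6386} + 113} = - \frac{284}{\frac{716101}{6386}} = \left(-284\right) \frac{6386}{716101} = - \frac{1813624}{716101}$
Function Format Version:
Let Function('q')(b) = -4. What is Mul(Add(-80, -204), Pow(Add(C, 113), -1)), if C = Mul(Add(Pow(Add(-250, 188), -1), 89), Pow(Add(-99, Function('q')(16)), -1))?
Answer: Rational(-1813624, 716101) ≈ -2.5326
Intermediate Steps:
C = Rational(-5517, 6386) (C = Mul(Add(Pow(Add(-250, 188), -1), 89), Pow(Add(-99, -4), -1)) = Mul(Add(Pow(-62, -1), 89), Pow(-103, -1)) = Mul(Add(Rational(-1, 62), 89), Rational(-1, 103)) = Mul(Rational(5517, 62), Rational(-1, 103)) = Rational(-5517, 6386) ≈ -0.86392)
Mul(Add(-80, -204), Pow(Add(C, 113), -1)) = Mul(Add(-80, -204), Pow(Add(Rational(-5517, 6386), 113), -1)) = Mul(-284, Pow(Rational(716101, 6386), -1)) = Mul(-284, Rational(6386, 716101)) = Rational(-1813624, 716101)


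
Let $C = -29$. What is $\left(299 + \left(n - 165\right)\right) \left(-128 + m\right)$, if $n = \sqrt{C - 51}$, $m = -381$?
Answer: $-68206 - 2036 i \sqrt{5} \approx -68206.0 - 4552.6 i$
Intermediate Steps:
$n = 4 i \sqrt{5}$ ($n = \sqrt{-29 - 51} = \sqrt{-80} = 4 i \sqrt{5} \approx 8.9443 i$)
$\left(299 + \left(n - 165\right)\right) \left(-128 + m\right) = \left(299 - \left(165 - 4 i \sqrt{5}\right)\right) \left(-128 - 381\right) = \left(299 - \left(165 - 4 i \sqrt{5}\right)\right) \left(-509\right) = \left(134 + 4 i \sqrt{5}\right) \left(-509\right) = -68206 - 2036 i \sqrt{5}$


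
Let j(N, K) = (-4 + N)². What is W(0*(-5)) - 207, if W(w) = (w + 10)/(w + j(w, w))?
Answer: -1651/8 ≈ -206.38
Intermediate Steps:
W(w) = (10 + w)/(w + (-4 + w)²) (W(w) = (w + 10)/(w + (-4 + w)²) = (10 + w)/(w + (-4 + w)²))
W(0*(-5)) - 207 = (10 + 0*(-5))/(0*(-5) + (-4 + 0*(-5))²) - 207 = (10 + 0)/(0 + (-4 + 0)²) - 207 = 10/(0 + (-4)²) - 207 = 10/(0 + 16) - 207 = 10/16 - 207 = (1/16)*10 - 207 = 5/8 - 207 = -1651/8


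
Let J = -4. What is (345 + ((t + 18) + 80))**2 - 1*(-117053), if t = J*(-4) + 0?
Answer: 327734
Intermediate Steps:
t = 16 (t = -4*(-4) + 0 = 16 + 0 = 16)
(345 + ((t + 18) + 80))**2 - 1*(-117053) = (345 + ((16 + 18) + 80))**2 - 1*(-117053) = (345 + (34 + 80))**2 + 117053 = (345 + 114)**2 + 117053 = 459**2 + 117053 = 210681 + 117053 = 327734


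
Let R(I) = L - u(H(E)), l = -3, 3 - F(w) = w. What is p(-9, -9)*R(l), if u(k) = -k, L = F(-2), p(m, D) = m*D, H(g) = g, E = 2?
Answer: 567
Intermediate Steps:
p(m, D) = D*m
F(w) = 3 - w
L = 5 (L = 3 - 1*(-2) = 3 + 2 = 5)
R(I) = 7 (R(I) = 5 - (-1)*2 = 5 - 1*(-2) = 5 + 2 = 7)
p(-9, -9)*R(l) = -9*(-9)*7 = 81*7 = 567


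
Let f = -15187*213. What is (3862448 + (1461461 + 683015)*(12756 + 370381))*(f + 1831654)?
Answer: -1152895073872547820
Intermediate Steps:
f = -3234831
(3862448 + (1461461 + 683015)*(12756 + 370381))*(f + 1831654) = (3862448 + (1461461 + 683015)*(12756 + 370381))*(-3234831 + 1831654) = (3862448 + 2144476*383137)*(-1403177) = (3862448 + 821628101212)*(-1403177) = 821631963660*(-1403177) = -1152895073872547820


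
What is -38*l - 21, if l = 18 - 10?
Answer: -325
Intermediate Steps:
l = 8
-38*l - 21 = -38*8 - 21 = -304 - 21 = -325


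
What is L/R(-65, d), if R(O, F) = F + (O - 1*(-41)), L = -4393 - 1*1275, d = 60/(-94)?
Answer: 133198/579 ≈ 230.05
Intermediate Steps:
d = -30/47 (d = 60*(-1/94) = -30/47 ≈ -0.63830)
L = -5668 (L = -4393 - 1275 = -5668)
R(O, F) = 41 + F + O (R(O, F) = F + (O + 41) = F + (41 + O) = 41 + F + O)
L/R(-65, d) = -5668/(41 - 30/47 - 65) = -5668/(-1158/47) = -5668*(-47/1158) = 133198/579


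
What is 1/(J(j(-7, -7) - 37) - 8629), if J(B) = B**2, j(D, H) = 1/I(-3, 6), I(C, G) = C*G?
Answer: -324/2350907 ≈ -0.00013782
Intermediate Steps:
j(D, H) = -1/18 (j(D, H) = 1/(-3*6) = 1/(-18) = -1/18)
1/(J(j(-7, -7) - 37) - 8629) = 1/((-1/18 - 37)**2 - 8629) = 1/((-667/18)**2 - 8629) = 1/(444889/324 - 8629) = 1/(-2350907/324) = -324/2350907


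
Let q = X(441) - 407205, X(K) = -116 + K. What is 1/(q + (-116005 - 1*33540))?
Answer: -1/556425 ≈ -1.7972e-6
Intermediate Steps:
q = -406880 (q = (-116 + 441) - 407205 = 325 - 407205 = -406880)
1/(q + (-116005 - 1*33540)) = 1/(-406880 + (-116005 - 1*33540)) = 1/(-406880 + (-116005 - 33540)) = 1/(-406880 - 149545) = 1/(-556425) = -1/556425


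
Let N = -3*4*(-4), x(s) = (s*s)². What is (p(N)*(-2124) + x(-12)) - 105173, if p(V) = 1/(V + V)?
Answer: -675673/8 ≈ -84459.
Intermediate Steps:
x(s) = s⁴ (x(s) = (s²)² = s⁴)
N = 48 (N = -12*(-4) = 48)
p(V) = 1/(2*V)
(p(N)*(-2124) + x(-12)) - 105173 = (((½)/48)*(-2124) + (-12)⁴) - 105173 = (((½)*(1/48))*(-2124) + 20736) - 105173 = ((1/96)*(-2124) + 20736) - 105173 = (-177/8 + 20736) - 105173 = 165711/8 - 105173 = -675673/8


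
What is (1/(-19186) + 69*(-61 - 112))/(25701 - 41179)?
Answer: 229023283/296960908 ≈ 0.77122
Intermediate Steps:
(1/(-19186) + 69*(-61 - 112))/(25701 - 41179) = (-1/19186 + 69*(-173))/(-15478) = (-1/19186 - 11937)*(-1/15478) = -229023283/19186*(-1/15478) = 229023283/296960908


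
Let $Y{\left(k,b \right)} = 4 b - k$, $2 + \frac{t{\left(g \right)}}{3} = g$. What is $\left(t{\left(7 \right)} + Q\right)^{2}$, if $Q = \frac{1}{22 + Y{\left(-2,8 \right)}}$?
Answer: $\frac{707281}{3136} \approx 225.54$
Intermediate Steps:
$t{\left(g \right)} = -6 + 3 g$
$Y{\left(k,b \right)} = - k + 4 b$
$Q = \frac{1}{56}$ ($Q = \frac{1}{22 + \left(\left(-1\right) \left(-2\right) + 4 \cdot 8\right)} = \frac{1}{22 + \left(2 + 32\right)} = \frac{1}{22 + 34} = \frac{1}{56} \approx 0.017857$)
$\left(t{\left(7 \right)} + Q\right)^{2} = \left(\left(-6 + 3 \cdot 7\right) + \frac{1}{56}\right)^{2} = \left(\left(-6 + 21\right) + \frac{1}{56}\right)^{2} = \left(15 + \frac{1}{56}\right)^{2} = \left(\frac{841}{56}\right)^{2} = \frac{707281}{3136}$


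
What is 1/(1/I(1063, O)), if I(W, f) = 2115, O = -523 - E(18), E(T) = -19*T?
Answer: 2115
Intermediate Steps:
O = -181 (O = -523 - (-19)*18 = -523 - 1*(-342) = -523 + 342 = -181)
1/(1/I(1063, O)) = 1/(1/2115) = 2115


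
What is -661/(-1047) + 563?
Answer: 590122/1047 ≈ 563.63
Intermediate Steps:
-661/(-1047) + 563 = -661*(-1/1047) + 563 = 661/1047 + 563 = 590122/1047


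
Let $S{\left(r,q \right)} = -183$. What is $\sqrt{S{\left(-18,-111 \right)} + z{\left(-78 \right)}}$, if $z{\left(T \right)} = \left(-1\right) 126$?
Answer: $i \sqrt{309} \approx 17.578 i$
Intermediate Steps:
$z{\left(T \right)} = -126$
$\sqrt{S{\left(-18,-111 \right)} + z{\left(-78 \right)}} = \sqrt{-183 - 126} = \sqrt{-309} = i \sqrt{309}$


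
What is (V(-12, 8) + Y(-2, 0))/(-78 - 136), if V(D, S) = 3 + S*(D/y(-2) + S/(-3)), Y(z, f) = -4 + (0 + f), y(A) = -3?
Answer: -29/642 ≈ -0.045171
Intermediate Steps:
Y(z, f) = -4 + f
V(D, S) = 3 + S*(-D/3 - S/3) (V(D, S) = 3 + S*(D/(-3) + S/(-3)) = 3 + S*(D*(-⅓) + S*(-⅓)) = 3 + S*(-D/3 - S/3))
(V(-12, 8) + Y(-2, 0))/(-78 - 136) = ((3 - ⅓*8² - ⅓*(-12)*8) + (-4 + 0))/(-78 - 136) = ((3 - ⅓*64 + 32) - 4)/(-214) = -((3 - 64/3 + 32) - 4)/214 = -(41/3 - 4)/214 = -1/214*29/3 = -29/642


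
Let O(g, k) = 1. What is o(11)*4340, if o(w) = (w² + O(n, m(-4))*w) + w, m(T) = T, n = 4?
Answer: 620620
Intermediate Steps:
o(w) = w² + 2*w (o(w) = (w² + 1*w) + w = (w² + w) + w = (w + w²) + w = w² + 2*w)
o(11)*4340 = (11*(2 + 11))*4340 = (11*13)*4340 = 143*4340 = 620620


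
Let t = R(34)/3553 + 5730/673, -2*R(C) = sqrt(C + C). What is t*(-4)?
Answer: -22920/673 + 4*sqrt(17)/3553 ≈ -34.052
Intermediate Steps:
R(C) = -sqrt(2)*sqrt(C)/2 (R(C) = -sqrt(C + C)/2 = -sqrt(2)*sqrt(C)/2)
t = 5730/673 - sqrt(17)/3553 (t = -sqrt(2)*sqrt(34)/2/3553 + 5730/673 = -sqrt(17)*(1/3553) + 5730*(1/673) = -sqrt(17)/3553 + 5730/673 = 5730/673 - sqrt(17)/3553 ≈ 8.5130)
t*(-4) = (5730/673 - sqrt(17)/3553)*(-4) = -22920/673 + 4*sqrt(17)/3553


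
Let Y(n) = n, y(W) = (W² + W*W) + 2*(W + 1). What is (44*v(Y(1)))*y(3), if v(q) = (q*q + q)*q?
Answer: 2288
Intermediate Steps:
y(W) = 2 + 2*W + 2*W² (y(W) = (W² + W²) + 2*(1 + W) = 2*W² + (2 + 2*W) = 2 + 2*W + 2*W²)
v(q) = q*(q + q²) (v(q) = (q² + q)*q = (q + q²)*q = q*(q + q²))
(44*v(Y(1)))*y(3) = (44*(1²*(1 + 1)))*(2 + 2*3 + 2*3²) = (44*(1*2))*(2 + 6 + 2*9) = (44*2)*(2 + 6 + 18) = 88*26 = 2288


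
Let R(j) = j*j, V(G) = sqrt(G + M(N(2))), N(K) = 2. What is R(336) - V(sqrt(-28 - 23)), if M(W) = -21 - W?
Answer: 112896 - sqrt(-23 + I*sqrt(51)) ≈ 1.129e+5 - 4.852*I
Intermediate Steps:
V(G) = sqrt(-23 + G) (V(G) = sqrt(G + (-21 - 1*2)) = sqrt(G + (-21 - 2)) = sqrt(G - 23) = sqrt(-23 + G))
R(j) = j**2
R(336) - V(sqrt(-28 - 23)) = 336**2 - sqrt(-23 + sqrt(-28 - 23)) = 112896 - sqrt(-23 + sqrt(-51)) = 112896 - sqrt(-23 + I*sqrt(51))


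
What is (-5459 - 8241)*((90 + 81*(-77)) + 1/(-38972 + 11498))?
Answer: 1156846351150/13737 ≈ 8.4214e+7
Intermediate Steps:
(-5459 - 8241)*((90 + 81*(-77)) + 1/(-38972 + 11498)) = -13700*((90 - 6237) + 1/(-27474)) = -13700*(-6147 - 1/27474) = -13700*(-168882679/27474) = 1156846351150/13737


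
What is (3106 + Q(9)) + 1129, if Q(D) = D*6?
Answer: 4289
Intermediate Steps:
Q(D) = 6*D
(3106 + Q(9)) + 1129 = (3106 + 6*9) + 1129 = (3106 + 54) + 1129 = 3160 + 1129 = 4289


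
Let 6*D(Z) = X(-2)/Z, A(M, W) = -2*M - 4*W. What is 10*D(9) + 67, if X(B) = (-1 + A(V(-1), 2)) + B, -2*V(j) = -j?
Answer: 1759/27 ≈ 65.148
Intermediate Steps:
V(j) = j/2 (V(j) = -(-1)*j/2 = j/2)
A(M, W) = -4*W - 2*M
X(B) = -8 + B (X(B) = (-1 + (-4*2 - (-1))) + B = (-1 + (-8 - 2*(-½))) + B = (-1 + (-8 + 1)) + B = (-1 - 7) + B = -8 + B)
D(Z) = -5/(3*Z) (D(Z) = ((-8 - 2)/Z)/6 = (-10/Z)/6 = -5/(3*Z))
10*D(9) + 67 = 10*(-5/3/9) + 67 = 10*(-5/3*⅑) + 67 = 10*(-5/27) + 67 = -50/27 + 67 = 1759/27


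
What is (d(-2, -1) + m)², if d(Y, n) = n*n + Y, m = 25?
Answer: 576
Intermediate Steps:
d(Y, n) = Y + n² (d(Y, n) = n² + Y = Y + n²)
(d(-2, -1) + m)² = ((-2 + (-1)²) + 25)² = ((-2 + 1) + 25)² = (-1 + 25)² = 24² = 576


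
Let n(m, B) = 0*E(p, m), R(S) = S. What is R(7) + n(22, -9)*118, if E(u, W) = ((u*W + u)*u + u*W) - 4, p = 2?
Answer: 7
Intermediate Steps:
E(u, W) = -4 + W*u + u*(u + W*u) (E(u, W) = ((W*u + u)*u + W*u) - 4 = ((u + W*u)*u + W*u) - 4 = (u*(u + W*u) + W*u) - 4 = (W*u + u*(u + W*u)) - 4 = -4 + W*u + u*(u + W*u))
n(m, B) = 0 (n(m, B) = 0*(-4 + 2**2 + m*2 + m*2**2) = 0*(-4 + 4 + 2*m + m*4) = 0*(-4 + 4 + 2*m + 4*m) = 0*(6*m) = 0)
R(7) + n(22, -9)*118 = 7 + 0*118 = 7 + 0 = 7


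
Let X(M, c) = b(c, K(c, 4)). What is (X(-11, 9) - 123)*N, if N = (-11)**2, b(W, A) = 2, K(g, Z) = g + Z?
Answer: -14641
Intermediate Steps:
K(g, Z) = Z + g
X(M, c) = 2
N = 121
(X(-11, 9) - 123)*N = (2 - 123)*121 = -121*121 = -14641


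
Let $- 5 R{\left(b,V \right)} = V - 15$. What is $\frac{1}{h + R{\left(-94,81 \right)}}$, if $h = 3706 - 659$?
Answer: $\frac{5}{15169} \approx 0.00032962$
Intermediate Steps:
$R{\left(b,V \right)} = 3 - \frac{V}{5}$ ($R{\left(b,V \right)} = - \frac{V - 15}{5} = - \frac{-15 + V}{5} = 3 - \frac{V}{5}$)
$h = 3047$ ($h = 3706 - 659 = 3047$)
$\frac{1}{h + R{\left(-94,81 \right)}} = \frac{1}{3047 + \left(3 - \frac{81}{5}\right)} = \frac{1}{3047 - \frac{66}{5}} = \frac{1}{\frac{15169}{5}} = \frac{5}{15169}$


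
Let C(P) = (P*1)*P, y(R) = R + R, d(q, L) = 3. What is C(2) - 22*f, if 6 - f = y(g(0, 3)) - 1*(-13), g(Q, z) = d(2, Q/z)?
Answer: 290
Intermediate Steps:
g(Q, z) = 3
y(R) = 2*R
f = -13 (f = 6 - (2*3 - 1*(-13)) = 6 - (6 + 13) = 6 - 1*19 = 6 - 19 = -13)
C(P) = P**2 (C(P) = P*P = P**2)
C(2) - 22*f = 2**2 - 22*(-13) = 4 + 286 = 290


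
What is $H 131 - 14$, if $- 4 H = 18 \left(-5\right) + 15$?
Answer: $\frac{9769}{4} \approx 2442.3$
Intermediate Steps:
$H = \frac{75}{4}$ ($H = - \frac{18 \left(-5\right) + 15}{4} = - \frac{-90 + 15}{4} = \left(- \frac{1}{4}\right) \left(-75\right) = \frac{75}{4} \approx 18.75$)
$H 131 - 14 = \frac{75}{4} \cdot 131 - 14 = \frac{9825}{4} - 14 = \frac{9769}{4}$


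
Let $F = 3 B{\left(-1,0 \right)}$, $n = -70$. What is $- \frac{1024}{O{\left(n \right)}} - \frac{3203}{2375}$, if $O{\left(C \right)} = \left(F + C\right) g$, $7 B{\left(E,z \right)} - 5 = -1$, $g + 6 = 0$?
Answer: $- \frac{6552551}{1702875} \approx -3.8479$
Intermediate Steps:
$g = -6$ ($g = -6 + 0 = -6$)
$B{\left(E,z \right)} = \frac{4}{7}$ ($B{\left(E,z \right)} = \frac{5}{7} + \frac{1}{7} \left(-1\right) = \frac{5}{7} - \frac{1}{7} = \frac{4}{7}$)
$F = \frac{12}{7}$ ($F = 3 \cdot \frac{4}{7} = \frac{12}{7} \approx 1.7143$)
$O{\left(C \right)} = - \frac{72}{7} - 6 C$ ($O{\left(C \right)} = \left(\frac{12}{7} + C\right) \left(-6\right) = - \frac{72}{7} - 6 C$)
$- \frac{1024}{O{\left(n \right)}} - \frac{3203}{2375} = - \frac{1024}{- \frac{72}{7} - -420} - \frac{3203}{2375} = - \frac{1024}{- \frac{72}{7} + 420} - \frac{3203}{2375} = - \frac{1024}{\frac{2868}{7}} - \frac{3203}{2375} = \left(-1024\right) \frac{7}{2868} - \frac{3203}{2375} = - \frac{1792}{717} - \frac{3203}{2375} = - \frac{6552551}{1702875}$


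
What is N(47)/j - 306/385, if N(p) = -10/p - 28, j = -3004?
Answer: -21346509/27178690 ≈ -0.78541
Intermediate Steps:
N(p) = -28 - 10/p
N(47)/j - 306/385 = (-28 - 10/47)/(-3004) - 306/385 = (-28 - 10*1/47)*(-1/3004) - 306*1/385 = (-28 - 10/47)*(-1/3004) - 306/385 = -1326/47*(-1/3004) - 306/385 = 663/70594 - 306/385 = -21346509/27178690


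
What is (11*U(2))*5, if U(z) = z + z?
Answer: 220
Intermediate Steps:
U(z) = 2*z
(11*U(2))*5 = (11*(2*2))*5 = (11*4)*5 = 44*5 = 220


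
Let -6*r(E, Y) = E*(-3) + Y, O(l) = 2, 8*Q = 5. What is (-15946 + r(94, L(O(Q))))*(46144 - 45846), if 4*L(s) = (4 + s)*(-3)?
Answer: -9475357/2 ≈ -4.7377e+6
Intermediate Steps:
Q = 5/8 (Q = (1/8)*5 = 5/8 ≈ 0.62500)
L(s) = -3 - 3*s/4 (L(s) = ((4 + s)*(-3))/4 = (-12 - 3*s)/4 = -3 - 3*s/4)
r(E, Y) = E/2 - Y/6 (r(E, Y) = -(E*(-3) + Y)/6 = -(-3*E + Y)/6 = -(Y - 3*E)/6 = E/2 - Y/6)
(-15946 + r(94, L(O(Q))))*(46144 - 45846) = (-15946 + ((1/2)*94 - (-3 - 3/4*2)/6))*(46144 - 45846) = (-15946 + (47 - (-3 - 3/2)/6))*298 = (-15946 + (47 - 1/6*(-9/2)))*298 = (-15946 + (47 + 3/4))*298 = (-15946 + 191/4)*298 = -63593/4*298 = -9475357/2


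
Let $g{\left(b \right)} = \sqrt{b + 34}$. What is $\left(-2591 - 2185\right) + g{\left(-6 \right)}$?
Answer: $-4776 + 2 \sqrt{7} \approx -4770.7$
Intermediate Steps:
$g{\left(b \right)} = \sqrt{34 + b}$
$\left(-2591 - 2185\right) + g{\left(-6 \right)} = \left(-2591 - 2185\right) + \sqrt{34 - 6} = -4776 + \sqrt{28} = -4776 + 2 \sqrt{7}$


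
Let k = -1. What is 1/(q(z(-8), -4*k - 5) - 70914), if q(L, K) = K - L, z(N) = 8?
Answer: -1/70923 ≈ -1.4100e-5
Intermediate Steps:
1/(q(z(-8), -4*k - 5) - 70914) = 1/(((-4*(-1) - 5) - 1*8) - 70914) = 1/(((4 - 5) - 8) - 70914) = 1/((-1 - 8) - 70914) = 1/(-9 - 70914) = 1/(-70923) = -1/70923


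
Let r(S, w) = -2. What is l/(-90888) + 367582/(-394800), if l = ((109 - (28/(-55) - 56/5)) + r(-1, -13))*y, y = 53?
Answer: -48960789/48946975 ≈ -1.0003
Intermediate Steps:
l = 346037/55 (l = ((109 - (28/(-55) - 56/5)) - 2)*53 = ((109 - (28*(-1/55) - 56*1/5)) - 2)*53 = ((109 - (-28/55 - 56/5)) - 2)*53 = ((109 - 1*(-644/55)) - 2)*53 = ((109 + 644/55) - 2)*53 = (6639/55 - 2)*53 = (6529/55)*53 = 346037/55 ≈ 6291.6)
l/(-90888) + 367582/(-394800) = (346037/55)/(-90888) + 367582/(-394800) = (346037/55)*(-1/90888) + 367582*(-1/394800) = -346037/4998840 - 183791/197400 = -48960789/48946975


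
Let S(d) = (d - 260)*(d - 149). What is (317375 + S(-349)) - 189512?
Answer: 431145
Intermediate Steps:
S(d) = (-260 + d)*(-149 + d)
(317375 + S(-349)) - 189512 = (317375 + (38740 + (-349)² - 409*(-349))) - 189512 = (317375 + (38740 + 121801 + 142741)) - 189512 = (317375 + 303282) - 189512 = 620657 - 189512 = 431145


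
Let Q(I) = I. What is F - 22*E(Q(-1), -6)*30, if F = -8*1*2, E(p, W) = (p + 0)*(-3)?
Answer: -1996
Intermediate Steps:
E(p, W) = -3*p (E(p, W) = p*(-3) = -3*p)
F = -16 (F = -8*2 = -16)
F - 22*E(Q(-1), -6)*30 = -16 - (-66)*(-1)*30 = -16 - 22*3*30 = -16 - 66*30 = -16 - 1980 = -1996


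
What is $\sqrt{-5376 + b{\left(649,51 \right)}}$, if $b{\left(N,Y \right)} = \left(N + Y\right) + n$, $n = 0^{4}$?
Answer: $2 i \sqrt{1169} \approx 68.381 i$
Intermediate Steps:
$n = 0$
$b{\left(N,Y \right)} = N + Y$ ($b{\left(N,Y \right)} = \left(N + Y\right) + 0 = N + Y$)
$\sqrt{-5376 + b{\left(649,51 \right)}} = \sqrt{-5376 + \left(649 + 51\right)} = \sqrt{-5376 + 700} = \sqrt{-4676} = 2 i \sqrt{1169}$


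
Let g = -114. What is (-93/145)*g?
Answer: 10602/145 ≈ 73.117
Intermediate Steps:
(-93/145)*g = -93/145*(-114) = 10602/145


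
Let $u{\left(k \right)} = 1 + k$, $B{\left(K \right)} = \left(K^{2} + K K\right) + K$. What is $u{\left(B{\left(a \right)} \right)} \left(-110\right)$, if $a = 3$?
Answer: $-2420$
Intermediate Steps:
$B{\left(K \right)} = K + 2 K^{2}$ ($B{\left(K \right)} = \left(K^{2} + K^{2}\right) + K = 2 K^{2} + K = K + 2 K^{2}$)
$u{\left(B{\left(a \right)} \right)} \left(-110\right) = \left(1 + 3 \left(1 + 2 \cdot 3\right)\right) \left(-110\right) = \left(1 + 3 \left(1 + 6\right)\right) \left(-110\right) = \left(1 + 3 \cdot 7\right) \left(-110\right) = \left(1 + 21\right) \left(-110\right) = 22 \left(-110\right) = -2420$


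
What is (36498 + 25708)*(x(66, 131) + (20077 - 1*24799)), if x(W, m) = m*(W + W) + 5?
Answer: 782240450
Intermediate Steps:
x(W, m) = 5 + 2*W*m (x(W, m) = m*(2*W) + 5 = 2*W*m + 5 = 5 + 2*W*m)
(36498 + 25708)*(x(66, 131) + (20077 - 1*24799)) = (36498 + 25708)*((5 + 2*66*131) + (20077 - 1*24799)) = 62206*((5 + 17292) + (20077 - 24799)) = 62206*(17297 - 4722) = 62206*12575 = 782240450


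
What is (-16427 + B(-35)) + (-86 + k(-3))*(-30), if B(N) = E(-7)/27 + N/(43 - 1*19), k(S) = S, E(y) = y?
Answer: -2971883/216 ≈ -13759.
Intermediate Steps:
B(N) = -7/27 + N/24 (B(N) = -7/27 + N/(43 - 1*19) = -7*1/27 + N/(43 - 19) = -7/27 + N/24)
(-16427 + B(-35)) + (-86 + k(-3))*(-30) = (-16427 + (-7/27 + (1/24)*(-35))) + (-86 - 3)*(-30) = (-16427 + (-7/27 - 35/24)) - 89*(-30) = (-16427 - 371/216) + 2670 = -3548603/216 + 2670 = -2971883/216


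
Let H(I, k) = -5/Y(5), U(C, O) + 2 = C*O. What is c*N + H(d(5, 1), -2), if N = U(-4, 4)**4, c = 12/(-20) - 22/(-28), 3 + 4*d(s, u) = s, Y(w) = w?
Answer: 682309/35 ≈ 19495.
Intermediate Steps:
U(C, O) = -2 + C*O
d(s, u) = -3/4 + s/4
c = 13/70 (c = 12*(-1/20) - 22*(-1/28) = -3/5 + 11/14 = 13/70 ≈ 0.18571)
H(I, k) = -1 (H(I, k) = -5/5 = -5*1/5 = -1)
N = 104976 (N = (-2 - 4*4)**4 = (-2 - 16)**4 = (-18)**4 = 104976)
c*N + H(d(5, 1), -2) = (13/70)*104976 - 1 = 682344/35 - 1 = 682309/35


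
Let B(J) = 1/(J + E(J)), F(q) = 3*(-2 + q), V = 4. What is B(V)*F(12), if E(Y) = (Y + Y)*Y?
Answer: ⅚ ≈ 0.83333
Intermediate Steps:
F(q) = -6 + 3*q
E(Y) = 2*Y² (E(Y) = (2*Y)*Y = 2*Y²)
B(J) = 1/(J + 2*J²)
B(V)*F(12) = (1/(4*(1 + 2*4)))*(-6 + 3*12) = (1/(4*(1 + 8)))*(-6 + 36) = ((¼)/9)*30 = ((¼)*(⅑))*30 = (1/36)*30 = ⅚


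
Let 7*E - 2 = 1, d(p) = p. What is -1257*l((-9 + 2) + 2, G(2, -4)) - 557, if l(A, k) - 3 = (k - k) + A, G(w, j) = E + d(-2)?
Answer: 1957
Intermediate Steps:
E = 3/7 (E = 2/7 + (⅐)*1 = 2/7 + ⅐ = 3/7 ≈ 0.42857)
G(w, j) = -11/7 (G(w, j) = 3/7 - 2 = -11/7)
l(A, k) = 3 + A (l(A, k) = 3 + ((k - k) + A) = 3 + (0 + A) = 3 + A)
-1257*l((-9 + 2) + 2, G(2, -4)) - 557 = -1257*(3 + ((-9 + 2) + 2)) - 557 = -1257*(3 + (-7 + 2)) - 557 = -1257*(3 - 5) - 557 = -1257*(-2) - 557 = 2514 - 557 = 1957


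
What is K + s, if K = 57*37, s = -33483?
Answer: -31374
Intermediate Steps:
K = 2109
K + s = 2109 - 33483 = -31374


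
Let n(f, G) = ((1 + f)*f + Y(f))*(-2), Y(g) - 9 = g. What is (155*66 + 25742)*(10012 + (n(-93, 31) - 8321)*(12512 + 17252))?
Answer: -27050132759456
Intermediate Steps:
Y(g) = 9 + g
n(f, G) = -18 - 2*f - 2*f*(1 + f) (n(f, G) = ((1 + f)*f + (9 + f))*(-2) = (f*(1 + f) + (9 + f))*(-2) = (9 + f + f*(1 + f))*(-2) = -18 - 2*f - 2*f*(1 + f))
(155*66 + 25742)*(10012 + (n(-93, 31) - 8321)*(12512 + 17252)) = (155*66 + 25742)*(10012 + ((-18 - 4*(-93) - 2*(-93)**2) - 8321)*(12512 + 17252)) = (10230 + 25742)*(10012 + ((-18 + 372 - 2*8649) - 8321)*29764) = 35972*(10012 + ((-18 + 372 - 17298) - 8321)*29764) = 35972*(10012 + (-16944 - 8321)*29764) = 35972*(10012 - 25265*29764) = 35972*(10012 - 751987460) = 35972*(-751977448) = -27050132759456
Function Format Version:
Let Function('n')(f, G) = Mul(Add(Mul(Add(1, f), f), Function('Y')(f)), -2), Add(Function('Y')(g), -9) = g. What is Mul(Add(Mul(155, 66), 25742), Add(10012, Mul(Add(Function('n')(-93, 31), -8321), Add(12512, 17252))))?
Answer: -27050132759456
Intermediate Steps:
Function('Y')(g) = Add(9, g)
Function('n')(f, G) = Add(-18, Mul(-2, f), Mul(-2, f, Add(1, f))) (Function('n')(f, G) = Mul(Add(Mul(Add(1, f), f), Add(9, f)), -2) = Mul(Add(Mul(f, Add(1, f)), Add(9, f)), -2) = Mul(Add(9, f, Mul(f, Add(1, f))), -2) = Add(-18, Mul(-2, f), Mul(-2, f, Add(1, f))))
Mul(Add(Mul(155, 66), 25742), Add(10012, Mul(Add(Function('n')(-93, 31), -8321), Add(12512, 17252)))) = Mul(Add(Mul(155, 66), 25742), Add(10012, Mul(Add(Add(-18, Mul(-4, -93), Mul(-2, Pow(-93, 2))), -8321), Add(12512, 17252)))) = Mul(Add(10230, 25742), Add(10012, Mul(Add(Add(-18, 372, Mul(-2, 8649)), -8321), 29764))) = Mul(35972, Add(10012, Mul(Add(Add(-18, 372, -17298), -8321), 29764))) = Mul(35972, Add(10012, Mul(Add(-16944, -8321), 29764))) = Mul(35972, Add(10012, Mul(-25265, 29764))) = Mul(35972, Add(10012, -751987460)) = Mul(35972, -751977448) = -27050132759456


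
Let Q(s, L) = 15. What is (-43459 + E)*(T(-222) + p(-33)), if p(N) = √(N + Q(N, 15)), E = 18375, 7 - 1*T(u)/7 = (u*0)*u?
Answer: -1229116 - 75252*I*√2 ≈ -1.2291e+6 - 1.0642e+5*I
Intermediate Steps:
T(u) = 49 (T(u) = 49 - 7*u*0*u = 49 - 0*u = 49 - 7*0 = 49 + 0 = 49)
p(N) = √(15 + N) (p(N) = √(N + 15) = √(15 + N))
(-43459 + E)*(T(-222) + p(-33)) = (-43459 + 18375)*(49 + √(15 - 33)) = -25084*(49 + √(-18)) = -25084*(49 + 3*I*√2) = -1229116 - 75252*I*√2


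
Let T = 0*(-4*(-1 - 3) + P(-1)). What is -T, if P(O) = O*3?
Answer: 0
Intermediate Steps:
P(O) = 3*O
T = 0 (T = 0*(-4*(-1 - 3) + 3*(-1)) = 0*(-4*(-4) - 3) = 0*(16 - 3) = 0*13 = 0)
-T = -1*0 = 0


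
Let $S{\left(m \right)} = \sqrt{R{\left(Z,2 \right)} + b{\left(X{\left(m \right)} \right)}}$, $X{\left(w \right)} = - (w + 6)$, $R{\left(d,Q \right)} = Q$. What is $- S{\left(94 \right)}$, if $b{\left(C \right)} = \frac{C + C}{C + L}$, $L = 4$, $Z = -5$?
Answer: $- \frac{7 \sqrt{3}}{6} \approx -2.0207$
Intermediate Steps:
$X{\left(w \right)} = -6 - w$ ($X{\left(w \right)} = - (6 + w) = -6 - w$)
$b{\left(C \right)} = \frac{2 C}{4 + C}$ ($b{\left(C \right)} = \frac{C + C}{C + 4} = \frac{2 C}{4 + C}$)
$S{\left(m \right)} = \sqrt{2 + \frac{2 \left(-6 - m\right)}{-2 - m}}$ ($S{\left(m \right)} = \sqrt{2 + \frac{2 \left(-6 - m\right)}{4 - \left(6 + m\right)}} = \sqrt{2 + \frac{2 \left(-6 - m\right)}{-2 - m}}$)
$- S{\left(94 \right)} = - 2 \sqrt{\frac{4 + 94}{2 + 94}} = - 2 \sqrt{\frac{1}{96} \cdot 98} = - 2 \sqrt{\frac{49}{48}} = - 2 \frac{7 \sqrt{3}}{12} = - \frac{7 \sqrt{3}}{6}$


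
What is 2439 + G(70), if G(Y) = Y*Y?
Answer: 7339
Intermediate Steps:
G(Y) = Y²
2439 + G(70) = 2439 + 70² = 2439 + 4900 = 7339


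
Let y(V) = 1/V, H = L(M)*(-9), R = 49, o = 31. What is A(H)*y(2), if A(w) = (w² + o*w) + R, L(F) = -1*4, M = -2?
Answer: 2461/2 ≈ 1230.5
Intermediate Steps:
L(F) = -4
H = 36 (H = -4*(-9) = 36)
A(w) = 49 + w² + 31*w (A(w) = (w² + 31*w) + 49 = 49 + w² + 31*w)
A(H)*y(2) = (49 + 36² + 31*36)/2 = (49 + 1296 + 1116)*(½) = 2461*(½) = 2461/2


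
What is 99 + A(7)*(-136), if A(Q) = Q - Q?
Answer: 99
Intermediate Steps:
A(Q) = 0
99 + A(7)*(-136) = 99 + 0*(-136) = 99 + 0 = 99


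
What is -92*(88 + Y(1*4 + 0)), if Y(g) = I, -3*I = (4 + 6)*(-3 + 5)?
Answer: -22448/3 ≈ -7482.7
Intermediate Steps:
I = -20/3 (I = -(4 + 6)*(-3 + 5)/3 = -10*2/3 = -⅓*20 = -20/3 ≈ -6.6667)
Y(g) = -20/3
-92*(88 + Y(1*4 + 0)) = -92*(88 - 20/3) = -92*244/3 = -22448/3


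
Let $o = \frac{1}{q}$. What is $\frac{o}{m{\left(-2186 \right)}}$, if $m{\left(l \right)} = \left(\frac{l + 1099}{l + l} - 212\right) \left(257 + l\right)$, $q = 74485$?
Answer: $\frac{4372}{133017088201005} \approx 3.2868 \cdot 10^{-11}$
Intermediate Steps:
$o = \frac{1}{74485} \approx 1.3426 \cdot 10^{-5}$
$m{\left(l \right)} = \left(-212 + \frac{1099 + l}{2 l}\right) \left(257 + l\right)$ ($m{\left(l \right)} = \left(\frac{1099 + l}{2 l} - 212\right) \left(257 + l\right) = \left(-212 + \frac{1099 + l}{2 l}\right) \left(257 + l\right)$)
$\frac{o}{m{\left(-2186 \right)}} = \frac{1}{74485 \frac{282443 - - 2186 \left(107612 + 423 \left(-2186\right)\right)}{2 \left(-2186\right)}} = \frac{1}{74485 \cdot \frac{1}{2} \left(- \frac{1}{2186}\right) \left(282443 - - 2186 \left(107612 - 924678\right)\right)} = \frac{1}{74485 \cdot \frac{1}{2} \left(- \frac{1}{2186}\right) \left(282443 - \left(-2186\right) \left(-817066\right)\right)} = \frac{1}{74485 \cdot \frac{1}{2} \left(- \frac{1}{2186}\right) \left(282443 - 1786106276\right)} = \frac{1}{74485 \cdot \frac{1}{2} \left(- \frac{1}{2186}\right) \left(-1785823833\right)} = \frac{1}{74485 \cdot \frac{1785823833}{4372}} = \frac{1}{74485} \cdot \frac{4372}{1785823833} = \frac{4372}{133017088201005}$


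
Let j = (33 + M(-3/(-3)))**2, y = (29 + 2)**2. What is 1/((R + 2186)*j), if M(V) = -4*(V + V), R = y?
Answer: 1/1966875 ≈ 5.0842e-7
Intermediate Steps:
y = 961 (y = 31**2 = 961)
R = 961
M(V) = -8*V
j = 625 (j = (33 - (-24)/(-3))**2 = (33 - (-24)*(-1)/3)**2 = (33 - 8*1)**2 = (33 - 8)**2 = 25**2 = 625)
1/((R + 2186)*j) = 1/((961 + 2186)*625) = (1/625)/3147 = (1/3147)*(1/625) = 1/1966875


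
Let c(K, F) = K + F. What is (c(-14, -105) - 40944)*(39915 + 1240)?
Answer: -1689947765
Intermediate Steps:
c(K, F) = F + K
(c(-14, -105) - 40944)*(39915 + 1240) = ((-105 - 14) - 40944)*(39915 + 1240) = (-119 - 40944)*41155 = -41063*41155 = -1689947765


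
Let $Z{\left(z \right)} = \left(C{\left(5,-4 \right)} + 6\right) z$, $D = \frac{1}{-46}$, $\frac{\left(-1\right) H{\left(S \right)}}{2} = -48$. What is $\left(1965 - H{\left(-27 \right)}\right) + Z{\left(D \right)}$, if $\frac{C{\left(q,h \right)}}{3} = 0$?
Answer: $\frac{42984}{23} \approx 1868.9$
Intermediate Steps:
$C{\left(q,h \right)} = 0$ ($C{\left(q,h \right)} = 3 \cdot 0 = 0$)
$H{\left(S \right)} = 96$ ($H{\left(S \right)} = \left(-2\right) \left(-48\right) = 96$)
$D = - \frac{1}{46} \approx -0.021739$
$Z{\left(z \right)} = 6 z$ ($Z{\left(z \right)} = \left(0 + 6\right) z = 6 z$)
$\left(1965 - H{\left(-27 \right)}\right) + Z{\left(D \right)} = \left(1965 - 96\right) + 6 \left(- \frac{1}{46}\right) = \left(1965 - 96\right) - \frac{3}{23} = 1869 - \frac{3}{23} = \frac{42984}{23}$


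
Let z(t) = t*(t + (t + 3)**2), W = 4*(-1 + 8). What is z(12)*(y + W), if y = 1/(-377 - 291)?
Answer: 13297833/167 ≈ 79628.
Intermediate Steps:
W = 28 (W = 4*7 = 28)
y = -1/668 (y = 1/(-668) = -1/668 ≈ -0.0014970)
z(t) = t*(t + (3 + t)**2)
z(12)*(y + W) = (12*(12 + (3 + 12)**2))*(-1/668 + 28) = (12*(12 + 15**2))*(18703/668) = (12*(12 + 225))*(18703/668) = (12*237)*(18703/668) = 2844*(18703/668) = 13297833/167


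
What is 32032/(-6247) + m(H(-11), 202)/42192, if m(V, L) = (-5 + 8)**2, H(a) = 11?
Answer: -150159769/29285936 ≈ -5.1274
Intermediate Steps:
m(V, L) = 9 (m(V, L) = 3**2 = 9)
32032/(-6247) + m(H(-11), 202)/42192 = 32032/(-6247) + 9/42192 = 32032*(-1/6247) + 9*(1/42192) = -32032/6247 + 1/4688 = -150159769/29285936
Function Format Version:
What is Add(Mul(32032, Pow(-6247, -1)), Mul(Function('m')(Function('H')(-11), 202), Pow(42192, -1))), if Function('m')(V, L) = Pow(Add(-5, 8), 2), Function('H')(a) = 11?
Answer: Rational(-150159769, 29285936) ≈ -5.1274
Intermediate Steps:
Function('m')(V, L) = 9 (Function('m')(V, L) = Pow(3, 2) = 9)
Add(Mul(32032, Pow(-6247, -1)), Mul(Function('m')(Function('H')(-11), 202), Pow(42192, -1))) = Add(Mul(32032, Pow(-6247, -1)), Mul(9, Pow(42192, -1))) = Add(Mul(32032, Rational(-1, 6247)), Mul(9, Rational(1, 42192))) = Add(Rational(-32032, 6247), Rational(1, 4688)) = Rational(-150159769, 29285936)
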